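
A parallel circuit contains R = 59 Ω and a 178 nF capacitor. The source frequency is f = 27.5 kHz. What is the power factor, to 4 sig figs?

0.4826

ω = 2πf = 172800 rad/s
X_C = 1/(ωC) = 32.51 Ω
Parallel: admittances add. Y = 1/R + jωC
Y = (0.01695 + j0.03076) S
|Y| = 0.03512 S → |Z| = 1/|Y| = 28.48 Ω, ∠Z = −∠Y = -61.14°
cos φ = cos(-61.14°) = 0.4826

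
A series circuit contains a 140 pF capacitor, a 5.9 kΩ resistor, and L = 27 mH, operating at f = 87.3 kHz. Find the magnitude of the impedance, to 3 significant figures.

6170 Ω

ω = 2πf = 548500 rad/s
X_L = ωL = 14800 Ω
X_C = 1/(ωC) = 13000 Ω
Net reactance X = X_L − X_C = 1790 Ω
Z = 5900 + j1790 Ω
|Z| = √(5900² + 1790²) = 6170 Ω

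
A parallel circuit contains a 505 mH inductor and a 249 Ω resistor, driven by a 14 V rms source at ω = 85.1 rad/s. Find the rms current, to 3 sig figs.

331 mA

X_L = ωL = 43.0 Ω
Parallel: admittances add. Y = 1/R + 1/(jωL)
Y = (0.00402 − j0.0233) S
|Y| = 0.0236 S → |Z| = 1/|Y| = 42.3 Ω, ∠Z = −∠Y = 80.2°
I = V/|Z| = 14/42.3 = 331 mA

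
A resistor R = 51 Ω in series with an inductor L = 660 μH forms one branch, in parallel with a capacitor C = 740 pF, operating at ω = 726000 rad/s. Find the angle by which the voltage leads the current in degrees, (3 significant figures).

X_L = ωL = 479 Ω
X_C = 1/(ωC) = 1860 Ω
Branch 1 (R+jX_L): Z₁ = 51.0 + j479 Ω, |Z₁| = 482 Ω
Branch 2 (−jX_C): Z₂ = −j1860 Ω
Parallel: Z = Z₁Z₂/(Z₁+Z₂), |Z| = 648 Ω, ∠Z = 81.8°

81.8°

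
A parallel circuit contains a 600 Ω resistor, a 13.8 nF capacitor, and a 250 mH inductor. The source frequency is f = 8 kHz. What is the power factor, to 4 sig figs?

ω = 2πf = 50270 rad/s
X_L = ωL = 12570 Ω
X_C = 1/(ωC) = 1442 Ω
Parallel: admittances add. Y = 1/R + 1/(jωL) + jωC
Y = (0.001667 + j0.0006141) S
|Y| = 0.001776 S → |Z| = 1/|Y| = 563.0 Ω, ∠Z = −∠Y = -20.23°
cos φ = cos(-20.23°) = 0.9383

0.9383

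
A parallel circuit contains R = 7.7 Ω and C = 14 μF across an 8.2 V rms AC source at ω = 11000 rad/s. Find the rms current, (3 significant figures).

1.65 A

X_C = 1/(ωC) = 6.49 Ω
Parallel: admittances add. Y = 1/R + jωC
Y = (0.130 + j0.154) S
|Y| = 0.201 S → |Z| = 1/|Y| = 4.96 Ω, ∠Z = −∠Y = -49.9°
I = V/|Z| = 8.2/4.96 = 1.65 A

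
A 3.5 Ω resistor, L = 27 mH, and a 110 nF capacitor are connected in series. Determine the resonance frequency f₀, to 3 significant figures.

ω₀ = 1/√(LC) = 1/√(0.027 × 1.1e-07) = 18350 rad/s
f₀ = ω₀/(2π) = 2.92 kHz

2.92 kHz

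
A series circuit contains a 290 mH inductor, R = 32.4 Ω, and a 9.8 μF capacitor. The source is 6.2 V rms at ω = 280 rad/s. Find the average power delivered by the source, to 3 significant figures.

X_L = ωL = 81.2 Ω
X_C = 1/(ωC) = 364 Ω
Net reactance X = X_L − X_C = -283 Ω
Z = 32.4 − j283 Ω
|Z| = √(32.4² + 283²) = 285 Ω
∠Z = arctan(-283/32.4) = -83.5°
I = V/|Z| = 21.7 mA
P = VI cos φ = 6.2 × 0.0217 × cos(-83.5°) = 15.3 mW

15.3 mW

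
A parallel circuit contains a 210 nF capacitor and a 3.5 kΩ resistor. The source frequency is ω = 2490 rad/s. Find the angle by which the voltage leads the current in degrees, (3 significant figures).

-61.3°

X_C = 1/(ωC) = 1910 Ω
Parallel: admittances add. Y = 1/R + jωC
Y = (0.000286 + j0.000523) S
|Y| = 0.000596 S → |Z| = 1/|Y| = 1680 Ω, ∠Z = −∠Y = -61.3°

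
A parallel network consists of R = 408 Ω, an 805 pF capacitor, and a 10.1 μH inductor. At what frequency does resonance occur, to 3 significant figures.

1.77 MHz

ω₀ = 1/√(LC) = 1/√(1.01e-05 × 8.05e-10) = 1.109e+07 rad/s
f₀ = ω₀/(2π) = 1.77 MHz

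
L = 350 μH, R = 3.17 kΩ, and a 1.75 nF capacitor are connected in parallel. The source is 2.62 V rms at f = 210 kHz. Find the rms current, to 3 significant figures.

908 μA

ω = 2πf = 1.319e+06 rad/s
X_L = ωL = 462 Ω
X_C = 1/(ωC) = 433 Ω
Parallel: admittances add. Y = 1/R + 1/(jωL) + jωC
Y = (0.000315 + j0.000144) S
|Y| = 0.000347 S → |Z| = 1/|Y| = 2880 Ω, ∠Z = −∠Y = -24.5°
I = V/|Z| = 2.62/2880 = 908 μA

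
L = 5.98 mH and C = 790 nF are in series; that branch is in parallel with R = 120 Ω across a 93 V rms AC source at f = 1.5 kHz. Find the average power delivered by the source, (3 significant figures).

ω = 2πf = 9425 rad/s
X_L = ωL = 56.4 Ω
X_C = 1/(ωC) = 134 Ω
Branch 1: Z₁ = R = 120 Ω
Branch 2 (series LC): Z₂ = j(X_L − X_C) = −j77.9 Ω
Parallel: Z = Z₁Z₂/(Z₁+Z₂), |Z| = 65.4 Ω, ∠Z = -57.0°
I = V/|Z| = 1.42 A
P = VI cos φ = 93 × 1.42 × cos(-57.0°) = 72.1 W

72.1 W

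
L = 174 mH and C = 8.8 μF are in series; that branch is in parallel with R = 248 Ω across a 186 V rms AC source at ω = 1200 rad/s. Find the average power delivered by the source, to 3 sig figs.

139 W

X_L = ωL = 209 Ω
X_C = 1/(ωC) = 94.7 Ω
Branch 1: Z₁ = R = 248 Ω
Branch 2 (series LC): Z₂ = j(X_L − X_C) = j114 Ω
Parallel: Z = Z₁Z₂/(Z₁+Z₂), |Z| = 104 Ω, ∠Z = 65.3°
I = V/|Z| = 1.79 A
P = VI cos φ = 186 × 1.79 × cos(65.3°) = 139 W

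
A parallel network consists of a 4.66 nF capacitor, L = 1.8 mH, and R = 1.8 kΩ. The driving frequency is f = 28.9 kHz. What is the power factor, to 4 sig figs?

0.2435

ω = 2πf = 181600 rad/s
X_L = ωL = 326.9 Ω
X_C = 1/(ωC) = 1182 Ω
Parallel: admittances add. Y = 1/R + 1/(jωL) + jωC
Y = (0.0005556 − j0.002213) S
|Y| = 0.002282 S → |Z| = 1/|Y| = 438.2 Ω, ∠Z = −∠Y = 75.91°
cos φ = cos(75.91°) = 0.2435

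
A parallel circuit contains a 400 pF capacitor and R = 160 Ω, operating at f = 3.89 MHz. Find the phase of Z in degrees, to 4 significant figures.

ω = 2πf = 2.444e+07 rad/s
X_C = 1/(ωC) = 102.3 Ω
Parallel: admittances add. Y = 1/R + jωC
Y = (0.006250 + j0.009777) S
|Y| = 0.01160 S → |Z| = 1/|Y| = 86.18 Ω, ∠Z = −∠Y = -57.41°

-57.41°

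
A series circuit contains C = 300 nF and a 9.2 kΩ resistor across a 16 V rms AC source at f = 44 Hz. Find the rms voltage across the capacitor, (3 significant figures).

12.7 V

ω = 2πf = 276.5 rad/s
X_C = 1/(ωC) = 12100 Ω
Z = 9200 − j12100 Ω
|Z| = √(9200² + 12100²) = 15200 Ω
I = V/|Z| = 1.05 mA
V_C = I·|Z_C| = 0.00105 × 12100 = 12.7 V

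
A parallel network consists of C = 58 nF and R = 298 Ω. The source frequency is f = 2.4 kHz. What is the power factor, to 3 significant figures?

0.968

ω = 2πf = 15080 rad/s
X_C = 1/(ωC) = 1140 Ω
Parallel: admittances add. Y = 1/R + jωC
Y = (0.00336 + j0.000875) S
|Y| = 0.00347 S → |Z| = 1/|Y| = 288 Ω, ∠Z = −∠Y = -14.6°
cos φ = cos(-14.6°) = 0.968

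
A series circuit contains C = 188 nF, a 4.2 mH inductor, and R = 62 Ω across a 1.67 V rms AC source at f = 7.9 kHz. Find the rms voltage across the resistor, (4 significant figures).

0.8717 V

ω = 2πf = 49640 rad/s
X_L = ωL = 208.5 Ω
X_C = 1/(ωC) = 107.2 Ω
Net reactance X = X_L − X_C = 101.3 Ω
Z = 62.00 + j101.3 Ω
|Z| = √(62.00² + 101.3²) = 118.8 Ω
I = V/|Z| = 14.06 mA
V_R = I·|Z_R| = 0.01406 × 62.00 = 0.8717 V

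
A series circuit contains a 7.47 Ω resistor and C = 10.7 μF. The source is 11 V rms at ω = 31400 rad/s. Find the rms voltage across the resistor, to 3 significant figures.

X_C = 1/(ωC) = 2.98 Ω
Z = 7.47 − j2.98 Ω
|Z| = √(7.47² + 2.98²) = 8.04 Ω
I = V/|Z| = 1.37 A
V_R = I·|Z_R| = 1.37 × 7.47 = 10.2 V

10.2 V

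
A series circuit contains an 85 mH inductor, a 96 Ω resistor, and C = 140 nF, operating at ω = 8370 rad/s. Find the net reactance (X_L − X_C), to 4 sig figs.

-141.9 Ω

X_L = ωL = 711.5 Ω
X_C = 1/(ωC) = 853.4 Ω
X = 711.5 − 853.4 = -141.9 Ω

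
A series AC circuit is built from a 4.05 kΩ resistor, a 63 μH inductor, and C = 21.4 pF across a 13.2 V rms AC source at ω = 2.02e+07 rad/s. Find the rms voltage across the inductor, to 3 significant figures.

X_L = ωL = 1270 Ω
X_C = 1/(ωC) = 2310 Ω
Net reactance X = X_L − X_C = -1040 Ω
Z = 4050 − j1040 Ω
|Z| = √(4050² + 1040²) = 4180 Ω
I = V/|Z| = 3.16 mA
V_L = I·|Z_L| = 0.00316 × 1270 = 4.02 V

4.02 V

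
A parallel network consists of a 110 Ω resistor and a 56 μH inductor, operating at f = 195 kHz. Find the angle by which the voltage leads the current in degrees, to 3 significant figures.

ω = 2πf = 1.225e+06 rad/s
X_L = ωL = 68.6 Ω
Parallel: admittances add. Y = 1/R + 1/(jωL)
Y = (0.00909 − j0.0146) S
|Y| = 0.0172 S → |Z| = 1/|Y| = 58.2 Ω, ∠Z = −∠Y = 58.0°

58.0°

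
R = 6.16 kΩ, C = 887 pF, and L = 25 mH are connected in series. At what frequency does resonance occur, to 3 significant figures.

33.8 kHz

ω₀ = 1/√(LC) = 1/√(0.025 × 8.87e-10) = 212400 rad/s
f₀ = ω₀/(2π) = 33.8 kHz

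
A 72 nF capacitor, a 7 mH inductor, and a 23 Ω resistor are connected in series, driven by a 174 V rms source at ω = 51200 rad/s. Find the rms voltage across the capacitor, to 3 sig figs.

X_L = ωL = 358 Ω
X_C = 1/(ωC) = 271 Ω
Net reactance X = X_L − X_C = 87.1 Ω
Z = 23.0 + j87.1 Ω
|Z| = √(23.0² + 87.1²) = 90.1 Ω
I = V/|Z| = 1.93 A
V_C = I·|Z_C| = 1.93 × 271 = 524 V

524 V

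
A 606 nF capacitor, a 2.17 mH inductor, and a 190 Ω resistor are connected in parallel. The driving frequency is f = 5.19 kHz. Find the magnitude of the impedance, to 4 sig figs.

ω = 2πf = 32610 rad/s
X_L = ωL = 70.76 Ω
X_C = 1/(ωC) = 50.60 Ω
Parallel: admittances add. Y = 1/R + 1/(jωL) + jωC
Y = (0.005263 + j0.005630) S
|Y| = 0.007707 S → |Z| = 1/|Y| = 129.8 Ω, ∠Z = −∠Y = -46.93°

129.8 Ω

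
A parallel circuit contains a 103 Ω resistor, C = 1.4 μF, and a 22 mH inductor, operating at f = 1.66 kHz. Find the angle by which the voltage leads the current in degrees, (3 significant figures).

ω = 2πf = 10430 rad/s
X_L = ωL = 229 Ω
X_C = 1/(ωC) = 68.5 Ω
Parallel: admittances add. Y = 1/R + 1/(jωL) + jωC
Y = (0.00971 + j0.0102) S
|Y| = 0.0141 S → |Z| = 1/|Y| = 70.9 Ω, ∠Z = −∠Y = -46.5°

-46.5°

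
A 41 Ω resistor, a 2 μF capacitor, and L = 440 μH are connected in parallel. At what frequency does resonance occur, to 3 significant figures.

ω₀ = 1/√(LC) = 1/√(0.00044 × 2e-06) = 33710 rad/s
f₀ = ω₀/(2π) = 5.37 kHz

5.37 kHz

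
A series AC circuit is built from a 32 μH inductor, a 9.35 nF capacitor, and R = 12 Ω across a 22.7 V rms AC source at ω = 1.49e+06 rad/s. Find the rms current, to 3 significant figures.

X_L = ωL = 47.7 Ω
X_C = 1/(ωC) = 71.8 Ω
Net reactance X = X_L − X_C = -24.1 Ω
Z = 12.0 − j24.1 Ω
|Z| = √(12.0² + 24.1²) = 26.9 Ω
I = V/|Z| = 22.7/26.9 = 843 mA

843 mA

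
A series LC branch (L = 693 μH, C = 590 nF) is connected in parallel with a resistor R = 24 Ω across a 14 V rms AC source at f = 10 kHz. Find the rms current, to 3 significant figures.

ω = 2πf = 62830 rad/s
X_L = ωL = 43.5 Ω
X_C = 1/(ωC) = 27.0 Ω
Branch 1: Z₁ = R = 24.0 Ω
Branch 2 (series LC): Z₂ = j(X_L − X_C) = j16.6 Ω
Parallel: Z = Z₁Z₂/(Z₁+Z₂), |Z| = 13.6 Ω, ∠Z = 55.4°
I = V/|Z| = 14/13.6 = 1.03 A

1.03 A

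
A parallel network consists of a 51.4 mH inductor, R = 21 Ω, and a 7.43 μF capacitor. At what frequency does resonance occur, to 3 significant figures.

ω₀ = 1/√(LC) = 1/√(0.0514 × 7.43e-06) = 1618 rad/s
f₀ = ω₀/(2π) = 258 Hz

258 Hz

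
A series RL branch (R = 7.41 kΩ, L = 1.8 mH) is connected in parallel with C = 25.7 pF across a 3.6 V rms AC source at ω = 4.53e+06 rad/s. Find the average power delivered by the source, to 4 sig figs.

X_L = ωL = 8154 Ω
X_C = 1/(ωC) = 8590 Ω
Branch 1 (R+jX_L): Z₁ = 7410 + j8154 Ω, |Z₁| = 11020 Ω
Branch 2 (−jX_C): Z₂ = −j8590 Ω
Parallel: Z = Z₁Z₂/(Z₁+Z₂), |Z| = 12750 Ω, ∠Z = -38.90°
I = V/|Z| = 282.4 μA
P = VI cos φ = 3.6 × 0.0002824 × cos(-38.90°) = 791.1 μW

791.1 μW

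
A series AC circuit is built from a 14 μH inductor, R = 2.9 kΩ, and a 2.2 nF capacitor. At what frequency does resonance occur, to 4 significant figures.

906.9 kHz

ω₀ = 1/√(LC) = 1/√(1.4e-05 × 2.2e-09) = 5.698e+06 rad/s
f₀ = ω₀/(2π) = 906.9 kHz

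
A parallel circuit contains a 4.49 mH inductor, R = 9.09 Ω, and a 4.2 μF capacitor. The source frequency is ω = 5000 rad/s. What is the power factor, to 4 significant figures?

X_L = ωL = 22.45 Ω
X_C = 1/(ωC) = 47.62 Ω
Parallel: admittances add. Y = 1/R + 1/(jωL) + jωC
Y = (0.1100 − j0.02354) S
|Y| = 0.1125 S → |Z| = 1/|Y| = 8.889 Ω, ∠Z = −∠Y = 12.08°
cos φ = cos(12.08°) = 0.9779

0.9779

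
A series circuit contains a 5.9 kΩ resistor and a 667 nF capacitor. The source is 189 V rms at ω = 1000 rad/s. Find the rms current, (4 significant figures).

X_C = 1/(ωC) = 1499 Ω
Z = 5900 − j1499 Ω
|Z| = √(5900² + 1499²) = 6088 Ω
I = V/|Z| = 189/6088 = 31.05 mA

31.05 mA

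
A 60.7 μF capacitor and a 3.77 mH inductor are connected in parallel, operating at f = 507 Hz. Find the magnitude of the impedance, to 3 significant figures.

9.08 Ω

ω = 2πf = 3186 rad/s
X_L = ωL = 12.0 Ω
X_C = 1/(ωC) = 5.17 Ω
Parallel: admittances add. Y = 1/(jωL) + jωC
Y = (0 + j0.110) S
|Y| = 0.110 S → |Z| = 1/|Y| = 9.08 Ω, ∠Z = −∠Y = -90.0°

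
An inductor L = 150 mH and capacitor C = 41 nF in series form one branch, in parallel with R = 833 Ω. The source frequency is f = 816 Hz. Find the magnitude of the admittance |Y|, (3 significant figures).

1.23 mS

ω = 2πf = 5127 rad/s
X_L = ωL = 769 Ω
X_C = 1/(ωC) = 4760 Ω
Branch 1: Z₁ = R = 833 Ω
Branch 2 (series LC): Z₂ = j(X_L − X_C) = −j3990 Ω
Parallel: Z = Z₁Z₂/(Z₁+Z₂), |Z| = 815 Ω, ∠Z = -11.8°
|Y| = 1/|Z| = 1.23 mS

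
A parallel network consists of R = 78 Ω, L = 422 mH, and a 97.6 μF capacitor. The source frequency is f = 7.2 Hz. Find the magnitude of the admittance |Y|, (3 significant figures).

49.6 mS

ω = 2πf = 45.24 rad/s
X_L = ωL = 19.1 Ω
X_C = 1/(ωC) = 226 Ω
Parallel: admittances add. Y = 1/R + 1/(jωL) + jωC
Y = (0.0128 − j0.0480) S
|Y| = 0.0496 S → |Z| = 1/|Y| = 20.1 Ω, ∠Z = −∠Y = 75.0°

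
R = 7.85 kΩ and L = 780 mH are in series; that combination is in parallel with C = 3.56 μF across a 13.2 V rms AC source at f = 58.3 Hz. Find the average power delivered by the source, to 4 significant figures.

ω = 2πf = 366.3 rad/s
X_L = ωL = 285.7 Ω
X_C = 1/(ωC) = 766.8 Ω
Branch 1 (R+jX_L): Z₁ = 7850 + j285.7 Ω, |Z₁| = 7855 Ω
Branch 2 (−jX_C): Z₂ = −j766.8 Ω
Parallel: Z = Z₁Z₂/(Z₁+Z₂), |Z| = 765.9 Ω, ∠Z = -84.41°
I = V/|Z| = 17.23 mA
P = VI cos φ = 13.2 × 0.01723 × cos(-84.41°) = 22.17 mW

22.17 mW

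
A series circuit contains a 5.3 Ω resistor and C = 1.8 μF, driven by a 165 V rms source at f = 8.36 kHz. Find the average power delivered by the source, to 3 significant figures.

ω = 2πf = 52530 rad/s
X_C = 1/(ωC) = 10.6 Ω
Z = 5.30 − j10.6 Ω
|Z| = √(5.30² + 10.6²) = 11.8 Ω
∠Z = arctan(-10.6/5.30) = -63.4°
I = V/|Z| = 13.9 A
P = VI cos φ = 165 × 13.9 × cos(-63.4°) = 1.03 kW

1.03 kW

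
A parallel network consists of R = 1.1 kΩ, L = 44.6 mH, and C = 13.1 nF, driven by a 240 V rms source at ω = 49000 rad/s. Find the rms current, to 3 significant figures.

223 mA

X_L = ωL = 2190 Ω
X_C = 1/(ωC) = 1560 Ω
Parallel: admittances add. Y = 1/R + 1/(jωL) + jωC
Y = (0.000909 + j0.000184) S
|Y| = 0.000928 S → |Z| = 1/|Y| = 1080 Ω, ∠Z = −∠Y = -11.5°
I = V/|Z| = 240/1080 = 223 mA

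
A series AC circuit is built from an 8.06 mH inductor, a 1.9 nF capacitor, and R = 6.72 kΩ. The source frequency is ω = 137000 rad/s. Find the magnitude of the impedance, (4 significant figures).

X_L = ωL = 1104 Ω
X_C = 1/(ωC) = 3842 Ω
Net reactance X = X_L − X_C = -2738 Ω
Z = 6720 − j2738 Ω
|Z| = √(6720² + 2738²) = 7256 Ω

7256 Ω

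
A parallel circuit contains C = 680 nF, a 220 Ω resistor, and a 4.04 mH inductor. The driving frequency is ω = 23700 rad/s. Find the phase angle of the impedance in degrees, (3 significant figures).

-51.3°

X_L = ωL = 95.7 Ω
X_C = 1/(ωC) = 62.1 Ω
Parallel: admittances add. Y = 1/R + 1/(jωL) + jωC
Y = (0.00455 + j0.00567) S
|Y| = 0.00727 S → |Z| = 1/|Y| = 138 Ω, ∠Z = −∠Y = -51.3°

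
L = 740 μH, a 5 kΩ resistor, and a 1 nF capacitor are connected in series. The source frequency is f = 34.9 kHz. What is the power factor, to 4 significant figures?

0.7509

ω = 2πf = 219300 rad/s
X_L = ωL = 162.3 Ω
X_C = 1/(ωC) = 4560 Ω
Net reactance X = X_L − X_C = -4398 Ω
Z = 5000 − j4398 Ω
|Z| = √(5000² + 4398²) = 6659 Ω
∠Z = arctan(-4398/5000) = -41.34°
cos φ = cos(-41.34°) = 0.7509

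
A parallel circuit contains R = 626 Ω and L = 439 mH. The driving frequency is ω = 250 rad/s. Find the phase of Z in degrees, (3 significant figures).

X_L = ωL = 110 Ω
Parallel: admittances add. Y = 1/R + 1/(jωL)
Y = (0.00160 − j0.00911) S
|Y| = 0.00925 S → |Z| = 1/|Y| = 108 Ω, ∠Z = −∠Y = 80.1°

80.1°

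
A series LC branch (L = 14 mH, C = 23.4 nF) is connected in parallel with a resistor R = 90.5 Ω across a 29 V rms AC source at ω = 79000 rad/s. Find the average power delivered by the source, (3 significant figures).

X_L = ωL = 1110 Ω
X_C = 1/(ωC) = 541 Ω
Branch 1: Z₁ = R = 90.5 Ω
Branch 2 (series LC): Z₂ = j(X_L − X_C) = j565 Ω
Parallel: Z = Z₁Z₂/(Z₁+Z₂), |Z| = 89.4 Ω, ∠Z = 9.10°
I = V/|Z| = 325 mA
P = VI cos φ = 29 × 0.325 × cos(9.10°) = 9.29 W

9.29 W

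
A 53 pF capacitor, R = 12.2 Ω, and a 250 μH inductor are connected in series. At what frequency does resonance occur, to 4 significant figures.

ω₀ = 1/√(LC) = 1/√(0.00025 × 5.3e-11) = 8.687e+06 rad/s
f₀ = ω₀/(2π) = 1.383 MHz

1.383 MHz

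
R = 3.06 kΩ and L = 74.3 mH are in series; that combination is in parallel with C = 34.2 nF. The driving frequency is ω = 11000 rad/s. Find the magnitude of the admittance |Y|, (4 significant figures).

424.2 μS

X_L = ωL = 817.3 Ω
X_C = 1/(ωC) = 2658 Ω
Branch 1 (R+jX_L): Z₁ = 3060 + j817.3 Ω, |Z₁| = 3167 Ω
Branch 2 (−jX_C): Z₂ = −j2658 Ω
Parallel: Z = Z₁Z₂/(Z₁+Z₂), |Z| = 2358 Ω, ∠Z = -44.02°
|Y| = 1/|Z| = 424.2 μS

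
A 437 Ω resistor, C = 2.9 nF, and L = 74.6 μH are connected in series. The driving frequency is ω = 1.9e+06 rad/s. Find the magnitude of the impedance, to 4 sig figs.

438.8 Ω

X_L = ωL = 141.7 Ω
X_C = 1/(ωC) = 181.5 Ω
Net reactance X = X_L − X_C = -39.75 Ω
Z = 437.0 − j39.75 Ω
|Z| = √(437.0² + 39.75²) = 438.8 Ω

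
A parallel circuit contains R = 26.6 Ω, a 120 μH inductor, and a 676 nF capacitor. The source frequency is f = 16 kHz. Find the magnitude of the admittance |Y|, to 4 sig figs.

40.45 mS

ω = 2πf = 100500 rad/s
X_L = ωL = 12.06 Ω
X_C = 1/(ωC) = 14.71 Ω
Parallel: admittances add. Y = 1/R + 1/(jωL) + jωC
Y = (0.03759 − j0.01493) S
|Y| = 0.04045 S → |Z| = 1/|Y| = 24.72 Ω, ∠Z = −∠Y = 21.67°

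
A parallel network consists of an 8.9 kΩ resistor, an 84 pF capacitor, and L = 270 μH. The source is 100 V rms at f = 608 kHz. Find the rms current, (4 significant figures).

65.83 mA

ω = 2πf = 3.82e+06 rad/s
X_L = ωL = 1031 Ω
X_C = 1/(ωC) = 3116 Ω
Parallel: admittances add. Y = 1/R + 1/(jωL) + jωC
Y = (0.0001124 − j0.0006486) S
|Y| = 0.0006583 S → |Z| = 1/|Y| = 1519 Ω, ∠Z = −∠Y = 80.17°
I = V/|Z| = 100/1519 = 65.83 mA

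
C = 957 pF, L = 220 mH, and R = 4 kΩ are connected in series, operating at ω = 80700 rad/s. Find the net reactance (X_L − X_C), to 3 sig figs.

4810 Ω

X_L = ωL = 17800 Ω
X_C = 1/(ωC) = 12900 Ω
X = 17800 − 12900 = 4810 Ω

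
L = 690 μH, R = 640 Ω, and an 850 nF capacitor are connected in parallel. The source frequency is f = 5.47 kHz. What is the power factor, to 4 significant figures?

ω = 2πf = 34370 rad/s
X_L = ωL = 23.71 Ω
X_C = 1/(ωC) = 34.23 Ω
Parallel: admittances add. Y = 1/R + 1/(jωL) + jωC
Y = (0.001563 − j0.01295) S
|Y| = 0.01305 S → |Z| = 1/|Y| = 76.64 Ω, ∠Z = −∠Y = 83.12°
cos φ = cos(83.12°) = 0.1197

0.1197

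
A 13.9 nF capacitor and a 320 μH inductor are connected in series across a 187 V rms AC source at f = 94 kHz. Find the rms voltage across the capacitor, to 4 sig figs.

339.0 V

ω = 2πf = 590600 rad/s
X_L = ωL = 189.0 Ω
X_C = 1/(ωC) = 121.8 Ω
Net reactance X = X_L − X_C = 67.19 Ω
Z = j67.19 Ω
|Z| = √(0² + 67.19²) = 67.19 Ω
I = V/|Z| = 2.783 A
V_C = I·|Z_C| = 2.783 × 121.8 = 339.0 V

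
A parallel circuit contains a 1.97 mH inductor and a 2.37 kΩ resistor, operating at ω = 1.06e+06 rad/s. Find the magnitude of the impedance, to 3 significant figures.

1570 Ω

X_L = ωL = 2090 Ω
Parallel: admittances add. Y = 1/R + 1/(jωL)
Y = (0.000422 − j0.000479) S
|Y| = 0.000638 S → |Z| = 1/|Y| = 1570 Ω, ∠Z = −∠Y = 48.6°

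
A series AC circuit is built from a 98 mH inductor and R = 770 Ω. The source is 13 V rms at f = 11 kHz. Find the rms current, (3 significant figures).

1.91 mA

ω = 2πf = 69120 rad/s
X_L = ωL = 6770 Ω
Z = 770 + j6770 Ω
|Z| = √(770² + 6770²) = 6820 Ω
I = V/|Z| = 13/6820 = 1.91 mA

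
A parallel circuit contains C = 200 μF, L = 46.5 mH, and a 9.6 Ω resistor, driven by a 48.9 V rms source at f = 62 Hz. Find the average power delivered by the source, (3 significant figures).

249 W

ω = 2πf = 389.6 rad/s
X_L = ωL = 18.1 Ω
X_C = 1/(ωC) = 12.8 Ω
Parallel: admittances add. Y = 1/R + 1/(jωL) + jωC
Y = (0.104 + j0.0227) S
|Y| = 0.107 S → |Z| = 1/|Y| = 9.38 Ω, ∠Z = −∠Y = -12.3°
I = V/|Z| = 5.21 A
P = VI cos φ = 48.9 × 5.21 × cos(-12.3°) = 249 W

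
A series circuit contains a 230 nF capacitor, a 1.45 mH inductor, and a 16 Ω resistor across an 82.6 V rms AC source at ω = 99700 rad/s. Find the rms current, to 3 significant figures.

808 mA

X_L = ωL = 145 Ω
X_C = 1/(ωC) = 43.6 Ω
Net reactance X = X_L − X_C = 101 Ω
Z = 16.0 + j101 Ω
|Z| = √(16.0² + 101²) = 102 Ω
I = V/|Z| = 82.6/102 = 808 mA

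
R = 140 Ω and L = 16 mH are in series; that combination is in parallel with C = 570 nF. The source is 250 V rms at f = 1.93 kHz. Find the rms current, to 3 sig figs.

ω = 2πf = 12130 rad/s
X_L = ωL = 194 Ω
X_C = 1/(ωC) = 145 Ω
Branch 1 (R+jX_L): Z₁ = 140 + j194 Ω, |Z₁| = 239 Ω
Branch 2 (−jX_C): Z₂ = −j145 Ω
Parallel: Z = Z₁Z₂/(Z₁+Z₂), |Z| = 233 Ω, ∠Z = -55.2°
I = V/|Z| = 250/233 = 1.07 A

1.07 A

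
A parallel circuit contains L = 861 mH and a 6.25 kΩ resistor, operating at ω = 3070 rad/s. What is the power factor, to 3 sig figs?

X_L = ωL = 2640 Ω
Parallel: admittances add. Y = 1/R + 1/(jωL)
Y = (0.000160 − j0.000378) S
|Y| = 0.000411 S → |Z| = 1/|Y| = 2430 Ω, ∠Z = −∠Y = 67.1°
cos φ = cos(67.1°) = 0.390

0.390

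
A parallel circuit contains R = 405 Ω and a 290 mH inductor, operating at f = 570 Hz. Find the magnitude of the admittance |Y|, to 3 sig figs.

ω = 2πf = 3581 rad/s
X_L = ωL = 1040 Ω
Parallel: admittances add. Y = 1/R + 1/(jωL)
Y = (0.00247 − j0.000963) S
|Y| = 0.00265 S → |Z| = 1/|Y| = 377 Ω, ∠Z = −∠Y = 21.3°

2.65 mS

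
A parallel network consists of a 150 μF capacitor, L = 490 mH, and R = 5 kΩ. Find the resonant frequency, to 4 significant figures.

ω₀ = 1/√(LC) = 1/√(0.49 × 0.00015) = 116.6 rad/s
f₀ = ω₀/(2π) = 18.56 Hz

18.56 Hz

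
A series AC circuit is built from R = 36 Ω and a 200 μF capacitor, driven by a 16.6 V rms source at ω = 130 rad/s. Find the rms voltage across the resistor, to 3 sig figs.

11.3 V

X_C = 1/(ωC) = 38.5 Ω
Z = 36.0 − j38.5 Ω
|Z| = √(36.0² + 38.5²) = 52.7 Ω
I = V/|Z| = 315 mA
V_R = I·|Z_R| = 0.315 × 36.0 = 11.3 V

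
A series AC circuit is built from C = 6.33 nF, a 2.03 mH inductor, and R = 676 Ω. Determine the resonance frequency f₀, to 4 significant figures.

ω₀ = 1/√(LC) = 1/√(0.00203 × 6.33e-09) = 279000 rad/s
f₀ = ω₀/(2π) = 44.40 kHz

44.40 kHz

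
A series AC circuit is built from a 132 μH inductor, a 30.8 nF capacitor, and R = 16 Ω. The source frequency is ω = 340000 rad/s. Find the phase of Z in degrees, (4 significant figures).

X_L = ωL = 44.88 Ω
X_C = 1/(ωC) = 95.49 Ω
Net reactance X = X_L − X_C = -50.61 Ω
Z = 16.00 − j50.61 Ω
|Z| = √(16.00² + 50.61²) = 53.08 Ω
∠Z = arctan(-50.61/16.00) = -72.46°

-72.46°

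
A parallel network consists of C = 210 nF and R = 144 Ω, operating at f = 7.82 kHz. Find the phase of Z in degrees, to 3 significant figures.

ω = 2πf = 49130 rad/s
X_C = 1/(ωC) = 96.9 Ω
Parallel: admittances add. Y = 1/R + jωC
Y = (0.00694 + j0.0103) S
|Y| = 0.0124 S → |Z| = 1/|Y| = 80.4 Ω, ∠Z = −∠Y = -56.1°

-56.1°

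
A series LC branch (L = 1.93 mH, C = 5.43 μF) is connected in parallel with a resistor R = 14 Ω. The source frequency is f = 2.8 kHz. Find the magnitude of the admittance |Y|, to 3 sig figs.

83.2 mS

ω = 2πf = 17590 rad/s
X_L = ωL = 34.0 Ω
X_C = 1/(ωC) = 10.5 Ω
Branch 1: Z₁ = R = 14.0 Ω
Branch 2 (series LC): Z₂ = j(X_L − X_C) = j23.5 Ω
Parallel: Z = Z₁Z₂/(Z₁+Z₂), |Z| = 12.0 Ω, ∠Z = 30.8°
|Y| = 1/|Z| = 83.2 mS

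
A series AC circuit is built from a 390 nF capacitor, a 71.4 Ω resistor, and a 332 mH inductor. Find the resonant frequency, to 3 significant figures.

ω₀ = 1/√(LC) = 1/√(0.332 × 3.9e-07) = 2779 rad/s
f₀ = ω₀/(2π) = 442 Hz

442 Hz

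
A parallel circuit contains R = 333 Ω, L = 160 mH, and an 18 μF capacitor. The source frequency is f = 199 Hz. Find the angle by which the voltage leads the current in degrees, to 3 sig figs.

-80.3°

ω = 2πf = 1250 rad/s
X_L = ωL = 200 Ω
X_C = 1/(ωC) = 44.4 Ω
Parallel: admittances add. Y = 1/R + 1/(jωL) + jωC
Y = (0.00300 + j0.0175) S
|Y| = 0.0178 S → |Z| = 1/|Y| = 56.3 Ω, ∠Z = −∠Y = -80.3°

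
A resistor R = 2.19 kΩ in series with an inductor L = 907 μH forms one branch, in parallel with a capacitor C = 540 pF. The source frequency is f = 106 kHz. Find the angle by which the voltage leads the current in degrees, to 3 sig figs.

-29.8°

ω = 2πf = 666000 rad/s
X_L = ωL = 604 Ω
X_C = 1/(ωC) = 2780 Ω
Branch 1 (R+jX_L): Z₁ = 2190 + j604 Ω, |Z₁| = 2270 Ω
Branch 2 (−jX_C): Z₂ = −j2780 Ω
Parallel: Z = Z₁Z₂/(Z₁+Z₂), |Z| = 2050 Ω, ∠Z = -29.8°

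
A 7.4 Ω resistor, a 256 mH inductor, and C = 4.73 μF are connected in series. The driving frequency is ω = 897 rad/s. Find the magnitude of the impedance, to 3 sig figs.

9.57 Ω

X_L = ωL = 230 Ω
X_C = 1/(ωC) = 236 Ω
Net reactance X = X_L − X_C = -6.06 Ω
Z = 7.40 − j6.06 Ω
|Z| = √(7.40² + 6.06²) = 9.57 Ω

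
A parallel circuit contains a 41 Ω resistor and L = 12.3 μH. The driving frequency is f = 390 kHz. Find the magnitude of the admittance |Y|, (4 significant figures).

41.18 mS

ω = 2πf = 2.45e+06 rad/s
X_L = ωL = 30.14 Ω
Parallel: admittances add. Y = 1/R + 1/(jωL)
Y = (0.02439 − j0.03318) S
|Y| = 0.04118 S → |Z| = 1/|Y| = 24.28 Ω, ∠Z = −∠Y = 53.68°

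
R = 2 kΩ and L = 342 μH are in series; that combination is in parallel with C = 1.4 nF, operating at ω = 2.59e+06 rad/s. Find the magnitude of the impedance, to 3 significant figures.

X_L = ωL = 886 Ω
X_C = 1/(ωC) = 276 Ω
Branch 1 (R+jX_L): Z₁ = 2000 + j886 Ω, |Z₁| = 2190 Ω
Branch 2 (−jX_C): Z₂ = −j276 Ω
Parallel: Z = Z₁Z₂/(Z₁+Z₂), |Z| = 289 Ω, ∠Z = -83.1°

289 Ω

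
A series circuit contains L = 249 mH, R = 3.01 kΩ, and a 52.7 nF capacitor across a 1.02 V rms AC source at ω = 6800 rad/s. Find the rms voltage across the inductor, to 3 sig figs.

X_L = ωL = 1690 Ω
X_C = 1/(ωC) = 2790 Ω
Net reactance X = X_L − X_C = -1100 Ω
Z = 3010 − j1100 Ω
|Z| = √(3010² + 1100²) = 3200 Ω
I = V/|Z| = 318 μA
V_L = I·|Z_L| = 0.000318 × 1690 = 0.539 V

0.539 V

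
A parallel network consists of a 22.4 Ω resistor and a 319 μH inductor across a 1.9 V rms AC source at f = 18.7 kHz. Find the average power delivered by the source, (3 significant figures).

ω = 2πf = 117500 rad/s
X_L = ωL = 37.5 Ω
Parallel: admittances add. Y = 1/R + 1/(jωL)
Y = (0.0446 − j0.0267) S
|Y| = 0.0520 S → |Z| = 1/|Y| = 19.2 Ω, ∠Z = −∠Y = 30.9°
I = V/|Z| = 98.8 mA
P = VI cos φ = 1.9 × 0.0988 × cos(30.9°) = 161 mW

161 mW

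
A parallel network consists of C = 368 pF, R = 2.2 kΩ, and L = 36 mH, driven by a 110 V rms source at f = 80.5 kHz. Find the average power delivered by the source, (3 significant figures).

5.50 W

ω = 2πf = 505800 rad/s
X_L = ωL = 18200 Ω
X_C = 1/(ωC) = 5370 Ω
Parallel: admittances add. Y = 1/R + 1/(jωL) + jωC
Y = (0.000455 + j0.000131) S
|Y| = 0.000473 S → |Z| = 1/|Y| = 2110 Ω, ∠Z = −∠Y = -16.1°
I = V/|Z| = 52.0 mA
P = VI cos φ = 110 × 0.0520 × cos(-16.1°) = 5.50 W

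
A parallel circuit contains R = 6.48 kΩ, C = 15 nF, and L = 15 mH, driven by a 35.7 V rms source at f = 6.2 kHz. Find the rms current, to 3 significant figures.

40.6 mA

ω = 2πf = 38960 rad/s
X_L = ωL = 584 Ω
X_C = 1/(ωC) = 1710 Ω
Parallel: admittances add. Y = 1/R + 1/(jωL) + jωC
Y = (0.000154 − j0.00113) S
|Y| = 0.00114 S → |Z| = 1/|Y| = 879 Ω, ∠Z = −∠Y = 82.2°
I = V/|Z| = 35.7/879 = 40.6 mA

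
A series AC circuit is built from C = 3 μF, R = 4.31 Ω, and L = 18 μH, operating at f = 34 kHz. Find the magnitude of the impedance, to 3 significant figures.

4.88 Ω

ω = 2πf = 213600 rad/s
X_L = ωL = 3.85 Ω
X_C = 1/(ωC) = 1.56 Ω
Net reactance X = X_L − X_C = 2.28 Ω
Z = 4.31 + j2.28 Ω
|Z| = √(4.31² + 2.28²) = 4.88 Ω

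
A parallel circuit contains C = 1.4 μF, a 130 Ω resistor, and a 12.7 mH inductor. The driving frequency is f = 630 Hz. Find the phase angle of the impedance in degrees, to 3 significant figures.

ω = 2πf = 3958 rad/s
X_L = ωL = 50.3 Ω
X_C = 1/(ωC) = 180 Ω
Parallel: admittances add. Y = 1/R + 1/(jωL) + jωC
Y = (0.00769 − j0.0144) S
|Y| = 0.0163 S → |Z| = 1/|Y| = 61.4 Ω, ∠Z = −∠Y = 61.8°

61.8°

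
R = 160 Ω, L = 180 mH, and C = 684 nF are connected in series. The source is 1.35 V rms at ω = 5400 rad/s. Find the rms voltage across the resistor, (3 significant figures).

X_L = ωL = 972 Ω
X_C = 1/(ωC) = 271 Ω
Net reactance X = X_L − X_C = 701 Ω
Z = 160 + j701 Ω
|Z| = √(160² + 701²) = 719 Ω
I = V/|Z| = 1.88 mA
V_R = I·|Z_R| = 0.00188 × 160 = 0.300 V

0.300 V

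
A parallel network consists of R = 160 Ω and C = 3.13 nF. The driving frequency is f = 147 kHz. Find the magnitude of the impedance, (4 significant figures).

ω = 2πf = 923600 rad/s
X_C = 1/(ωC) = 345.9 Ω
Parallel: admittances add. Y = 1/R + jωC
Y = (0.006250 + j0.002891) S
|Y| = 0.006886 S → |Z| = 1/|Y| = 145.2 Ω, ∠Z = −∠Y = -24.82°

145.2 Ω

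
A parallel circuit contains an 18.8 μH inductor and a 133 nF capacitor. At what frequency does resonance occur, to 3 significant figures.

101 kHz

ω₀ = 1/√(LC) = 1/√(1.88e-05 × 1.33e-07) = 632400 rad/s
f₀ = ω₀/(2π) = 101 kHz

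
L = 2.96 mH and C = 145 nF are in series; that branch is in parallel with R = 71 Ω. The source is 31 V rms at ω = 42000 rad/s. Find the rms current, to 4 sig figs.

X_L = ωL = 124.3 Ω
X_C = 1/(ωC) = 164.2 Ω
Branch 1: Z₁ = R = 71.00 Ω
Branch 2 (series LC): Z₂ = j(X_L − X_C) = −j39.88 Ω
Parallel: Z = Z₁Z₂/(Z₁+Z₂), |Z| = 34.77 Ω, ∠Z = -60.68°
I = V/|Z| = 31/34.77 = 891.5 mA

891.5 mA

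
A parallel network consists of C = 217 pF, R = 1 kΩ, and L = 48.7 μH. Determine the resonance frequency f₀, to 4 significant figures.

1.548 MHz

ω₀ = 1/√(LC) = 1/√(4.87e-05 × 2.17e-10) = 9.728e+06 rad/s
f₀ = ω₀/(2π) = 1.548 MHz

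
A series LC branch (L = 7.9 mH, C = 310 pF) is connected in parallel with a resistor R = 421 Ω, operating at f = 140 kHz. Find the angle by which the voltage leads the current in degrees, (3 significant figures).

7.31°

ω = 2πf = 879600 rad/s
X_L = ωL = 6950 Ω
X_C = 1/(ωC) = 3670 Ω
Branch 1: Z₁ = R = 421 Ω
Branch 2 (series LC): Z₂ = j(X_L − X_C) = j3280 Ω
Parallel: Z = Z₁Z₂/(Z₁+Z₂), |Z| = 418 Ω, ∠Z = 7.31°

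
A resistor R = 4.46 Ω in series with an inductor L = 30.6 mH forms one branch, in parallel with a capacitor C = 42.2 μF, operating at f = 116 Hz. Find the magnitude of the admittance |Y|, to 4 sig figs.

ω = 2πf = 728.8 rad/s
X_L = ωL = 22.30 Ω
X_C = 1/(ωC) = 32.51 Ω
Branch 1 (R+jX_L): Z₁ = 4.460 + j22.30 Ω, |Z₁| = 22.74 Ω
Branch 2 (−jX_C): Z₂ = −j32.51 Ω
Parallel: Z = Z₁Z₂/(Z₁+Z₂), |Z| = 66.37 Ω, ∠Z = 55.09°
|Y| = 1/|Z| = 15.07 mS

15.07 mS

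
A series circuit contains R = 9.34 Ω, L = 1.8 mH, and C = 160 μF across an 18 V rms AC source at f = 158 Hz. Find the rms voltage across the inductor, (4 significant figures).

ω = 2πf = 992.7 rad/s
X_L = ωL = 1.787 Ω
X_C = 1/(ωC) = 6.296 Ω
Net reactance X = X_L − X_C = -4.509 Ω
Z = 9.340 − j4.509 Ω
|Z| = √(9.340² + 4.509²) = 10.37 Ω
I = V/|Z| = 1.736 A
V_L = I·|Z_L| = 1.736 × 1.787 = 3.101 V

3.101 V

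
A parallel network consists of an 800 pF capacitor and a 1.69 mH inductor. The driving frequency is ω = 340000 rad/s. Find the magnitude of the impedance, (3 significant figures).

681 Ω

X_L = ωL = 575 Ω
X_C = 1/(ωC) = 3680 Ω
Parallel: admittances add. Y = 1/(jωL) + jωC
Y = (0 − j0.00147) S
|Y| = 0.00147 S → |Z| = 1/|Y| = 681 Ω, ∠Z = −∠Y = 90.0°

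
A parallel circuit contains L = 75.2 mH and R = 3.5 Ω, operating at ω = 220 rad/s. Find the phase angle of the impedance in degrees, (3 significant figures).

X_L = ωL = 16.5 Ω
Parallel: admittances add. Y = 1/R + 1/(jωL)
Y = (0.286 − j0.0604) S
|Y| = 0.292 S → |Z| = 1/|Y| = 3.42 Ω, ∠Z = −∠Y = 11.9°

11.9°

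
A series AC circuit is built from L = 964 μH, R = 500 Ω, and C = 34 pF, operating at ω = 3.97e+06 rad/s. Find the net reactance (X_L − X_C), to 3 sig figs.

-3580 Ω

X_L = ωL = 3830 Ω
X_C = 1/(ωC) = 7410 Ω
X = 3830 − 7410 = -3580 Ω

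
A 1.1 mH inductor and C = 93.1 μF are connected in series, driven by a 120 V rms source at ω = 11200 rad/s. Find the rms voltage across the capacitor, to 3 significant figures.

10.1 V

X_L = ωL = 12.3 Ω
X_C = 1/(ωC) = 0.959 Ω
Net reactance X = X_L − X_C = 11.4 Ω
Z = j11.4 Ω
|Z| = √(0² + 11.4²) = 11.4 Ω
I = V/|Z| = 10.6 A
V_C = I·|Z_C| = 10.6 × 0.959 = 10.1 V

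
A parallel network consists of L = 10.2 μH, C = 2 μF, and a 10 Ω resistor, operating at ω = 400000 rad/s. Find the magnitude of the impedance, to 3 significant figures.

1.77 Ω

X_L = ωL = 4.08 Ω
X_C = 1/(ωC) = 1.25 Ω
Parallel: admittances add. Y = 1/R + 1/(jωL) + jωC
Y = (0.100 + j0.555) S
|Y| = 0.564 S → |Z| = 1/|Y| = 1.77 Ω, ∠Z = −∠Y = -79.8°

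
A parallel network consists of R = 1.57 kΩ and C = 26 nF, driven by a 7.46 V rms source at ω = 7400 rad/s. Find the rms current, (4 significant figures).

X_C = 1/(ωC) = 5198 Ω
Parallel: admittances add. Y = 1/R + jωC
Y = (0.0006369 + j0.0001924) S
|Y| = 0.0006654 S → |Z| = 1/|Y| = 1503 Ω, ∠Z = −∠Y = -16.81°
I = V/|Z| = 7.46/1503 = 4.964 mA

4.964 mA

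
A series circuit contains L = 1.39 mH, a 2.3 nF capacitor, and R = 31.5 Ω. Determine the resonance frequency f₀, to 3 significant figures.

89.0 kHz

ω₀ = 1/√(LC) = 1/√(0.00139 × 2.3e-09) = 559300 rad/s
f₀ = ω₀/(2π) = 89.0 kHz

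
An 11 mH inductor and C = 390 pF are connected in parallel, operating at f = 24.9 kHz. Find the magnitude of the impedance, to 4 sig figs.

1923 Ω

ω = 2πf = 156500 rad/s
X_L = ωL = 1721 Ω
X_C = 1/(ωC) = 16390 Ω
Parallel: admittances add. Y = 1/(jωL) + jωC
Y = (0 − j0.0005201) S
|Y| = 0.0005201 S → |Z| = 1/|Y| = 1923 Ω, ∠Z = −∠Y = 90.00°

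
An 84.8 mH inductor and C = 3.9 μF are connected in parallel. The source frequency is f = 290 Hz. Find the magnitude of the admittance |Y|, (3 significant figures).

ω = 2πf = 1822 rad/s
X_L = ωL = 155 Ω
X_C = 1/(ωC) = 141 Ω
Parallel: admittances add. Y = 1/(jωL) + jωC
Y = (0 + j0.000634) S
|Y| = 0.000634 S → |Z| = 1/|Y| = 1580 Ω, ∠Z = −∠Y = -90.0°

634 μS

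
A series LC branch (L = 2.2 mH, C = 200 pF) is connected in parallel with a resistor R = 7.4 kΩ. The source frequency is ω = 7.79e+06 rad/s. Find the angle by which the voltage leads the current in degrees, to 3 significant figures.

24.2°

X_L = ωL = 17100 Ω
X_C = 1/(ωC) = 642 Ω
Branch 1: Z₁ = R = 7400 Ω
Branch 2 (series LC): Z₂ = j(X_L − X_C) = j16500 Ω
Parallel: Z = Z₁Z₂/(Z₁+Z₂), |Z| = 6750 Ω, ∠Z = 24.2°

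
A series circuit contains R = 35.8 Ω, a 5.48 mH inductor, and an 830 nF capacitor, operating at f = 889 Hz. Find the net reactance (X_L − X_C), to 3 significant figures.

-185 Ω

ω = 2πf = 5586 rad/s
X_L = ωL = 30.6 Ω
X_C = 1/(ωC) = 216 Ω
X = 30.6 − 216 = -185 Ω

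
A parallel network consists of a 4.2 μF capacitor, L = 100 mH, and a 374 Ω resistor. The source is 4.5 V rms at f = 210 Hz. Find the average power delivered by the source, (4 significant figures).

ω = 2πf = 1319 rad/s
X_L = ωL = 131.9 Ω
X_C = 1/(ωC) = 180.4 Ω
Parallel: admittances add. Y = 1/R + 1/(jωL) + jωC
Y = (0.002674 − j0.002037) S
|Y| = 0.003361 S → |Z| = 1/|Y| = 297.5 Ω, ∠Z = −∠Y = 37.30°
I = V/|Z| = 15.13 mA
P = VI cos φ = 4.5 × 0.01513 × cos(37.30°) = 54.14 mW

54.14 mW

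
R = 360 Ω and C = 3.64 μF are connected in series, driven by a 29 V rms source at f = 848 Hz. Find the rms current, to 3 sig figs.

ω = 2πf = 5328 rad/s
X_C = 1/(ωC) = 51.6 Ω
Z = 360 − j51.6 Ω
|Z| = √(360² + 51.6²) = 364 Ω
I = V/|Z| = 29/364 = 79.7 mA

79.7 mA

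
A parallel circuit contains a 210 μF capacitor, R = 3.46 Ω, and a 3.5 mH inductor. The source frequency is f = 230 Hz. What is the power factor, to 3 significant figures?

ω = 2πf = 1445 rad/s
X_L = ωL = 5.06 Ω
X_C = 1/(ωC) = 3.30 Ω
Parallel: admittances add. Y = 1/R + 1/(jωL) + jωC
Y = (0.289 + j0.106) S
|Y| = 0.308 S → |Z| = 1/|Y| = 3.25 Ω, ∠Z = −∠Y = -20.1°
cos φ = cos(-20.1°) = 0.939

0.939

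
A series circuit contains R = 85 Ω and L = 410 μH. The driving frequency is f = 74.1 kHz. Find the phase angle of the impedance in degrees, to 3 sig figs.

ω = 2πf = 465600 rad/s
X_L = ωL = 191 Ω
Z = 85.0 + j191 Ω
|Z| = √(85.0² + 191²) = 209 Ω
∠Z = arctan(191/85.0) = 66.0°

66.0°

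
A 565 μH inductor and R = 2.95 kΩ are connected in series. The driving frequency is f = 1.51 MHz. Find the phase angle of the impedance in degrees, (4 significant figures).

ω = 2πf = 9.488e+06 rad/s
X_L = ωL = 5360 Ω
Z = 2950 + j5360 Ω
|Z| = √(2950² + 5360²) = 6119 Ω
∠Z = arctan(5360/2950) = 61.18°

61.18°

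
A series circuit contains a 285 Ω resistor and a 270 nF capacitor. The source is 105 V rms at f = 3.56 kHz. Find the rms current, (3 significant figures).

319 mA

ω = 2πf = 22370 rad/s
X_C = 1/(ωC) = 166 Ω
Z = 285 − j166 Ω
|Z| = √(285² + 166²) = 330 Ω
I = V/|Z| = 105/330 = 319 mA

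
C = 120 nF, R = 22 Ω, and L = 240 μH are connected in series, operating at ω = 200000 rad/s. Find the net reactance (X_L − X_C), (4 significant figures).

6.333 Ω

X_L = ωL = 48.00 Ω
X_C = 1/(ωC) = 41.67 Ω
X = 48.00 − 41.67 = 6.333 Ω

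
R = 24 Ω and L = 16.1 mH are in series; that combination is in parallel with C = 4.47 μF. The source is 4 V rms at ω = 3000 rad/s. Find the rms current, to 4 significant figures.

X_L = ωL = 48.30 Ω
X_C = 1/(ωC) = 74.57 Ω
Branch 1 (R+jX_L): Z₁ = 24.00 + j48.30 Ω, |Z₁| = 53.93 Ω
Branch 2 (−jX_C): Z₂ = −j74.57 Ω
Parallel: Z = Z₁Z₂/(Z₁+Z₂), |Z| = 113.0 Ω, ∠Z = 21.16°
I = V/|Z| = 4/113.0 = 35.39 mA

35.39 mA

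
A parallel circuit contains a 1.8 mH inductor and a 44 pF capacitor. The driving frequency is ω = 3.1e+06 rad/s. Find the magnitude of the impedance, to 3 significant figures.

23400 Ω

X_L = ωL = 5580 Ω
X_C = 1/(ωC) = 7330 Ω
Parallel: admittances add. Y = 1/(jωL) + jωC
Y = (0 − j4.28e-05) S
|Y| = 4.28e-05 S → |Z| = 1/|Y| = 23400 Ω, ∠Z = −∠Y = 90.0°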